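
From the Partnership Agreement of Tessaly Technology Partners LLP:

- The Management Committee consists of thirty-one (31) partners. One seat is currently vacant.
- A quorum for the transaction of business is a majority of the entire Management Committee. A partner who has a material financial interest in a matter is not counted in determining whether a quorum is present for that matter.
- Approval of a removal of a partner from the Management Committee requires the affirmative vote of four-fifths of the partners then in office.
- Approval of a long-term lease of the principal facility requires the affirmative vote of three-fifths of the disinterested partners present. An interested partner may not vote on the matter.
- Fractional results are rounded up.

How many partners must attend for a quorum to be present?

A majority of 31 is 16.

16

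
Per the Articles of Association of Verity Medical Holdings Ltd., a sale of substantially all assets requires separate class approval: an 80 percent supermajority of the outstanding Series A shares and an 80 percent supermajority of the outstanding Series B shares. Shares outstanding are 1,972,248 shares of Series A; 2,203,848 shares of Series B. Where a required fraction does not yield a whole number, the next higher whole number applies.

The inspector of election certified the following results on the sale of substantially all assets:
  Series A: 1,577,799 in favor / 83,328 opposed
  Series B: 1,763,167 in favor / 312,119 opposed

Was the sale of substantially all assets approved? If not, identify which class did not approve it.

Series A: 4/5 of 1972248 = 1577798.40, rounded up to 1577799; 1,577,799 required, 1,577,799 in favor — approved.
Series B: 4/5 of 2203848 = 1763078.40, rounded up to 1763079; 1,763,079 required, 1,763,167 in favor — approved.

Approved — every class gave the required vote.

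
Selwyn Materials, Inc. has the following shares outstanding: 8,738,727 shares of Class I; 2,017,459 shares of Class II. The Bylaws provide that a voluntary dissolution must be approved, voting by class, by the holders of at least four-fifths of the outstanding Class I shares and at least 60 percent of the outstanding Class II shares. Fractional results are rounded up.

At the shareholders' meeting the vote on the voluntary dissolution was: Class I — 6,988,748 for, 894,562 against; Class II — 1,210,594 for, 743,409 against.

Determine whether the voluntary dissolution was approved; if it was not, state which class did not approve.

Not approved — the Class I shares did not give the required vote.

Class I: 4/5 of 8738727 = 6990981.60, rounded up to 6990982; 6,990,982 required, 6,988,748 in favor — not approved.
Class II: 3/5 of 2017459 = 1210475.40, rounded up to 1210476; 1,210,476 required, 1,210,594 in favor — approved.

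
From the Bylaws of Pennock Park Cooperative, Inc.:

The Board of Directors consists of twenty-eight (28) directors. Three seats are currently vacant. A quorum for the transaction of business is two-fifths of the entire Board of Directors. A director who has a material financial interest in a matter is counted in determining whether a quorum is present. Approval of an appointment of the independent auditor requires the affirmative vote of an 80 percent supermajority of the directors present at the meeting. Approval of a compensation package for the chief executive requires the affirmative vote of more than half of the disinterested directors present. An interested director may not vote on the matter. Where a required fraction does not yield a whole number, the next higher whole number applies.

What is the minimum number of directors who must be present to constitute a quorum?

2/5 of 28 = 11.20, rounded up to 12.

12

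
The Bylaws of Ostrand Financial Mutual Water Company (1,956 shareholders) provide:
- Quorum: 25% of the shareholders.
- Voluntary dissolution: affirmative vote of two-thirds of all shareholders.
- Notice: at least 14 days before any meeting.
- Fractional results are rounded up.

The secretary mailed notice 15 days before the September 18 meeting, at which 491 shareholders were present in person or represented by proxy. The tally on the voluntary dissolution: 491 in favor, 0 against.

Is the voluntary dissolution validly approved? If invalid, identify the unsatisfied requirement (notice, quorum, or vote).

Notice: 15 days given; 14 required. Satisfied.
Quorum: 25% of 1,956 = 489; 491 present. Satisfied.
Vote: requires two-thirds of all shareholders (1,956); 2/3 of 1956 = 1304, so 1,304 needed; 491 in favor. Not satisfied.

Invalid — vote requirement not satisfied.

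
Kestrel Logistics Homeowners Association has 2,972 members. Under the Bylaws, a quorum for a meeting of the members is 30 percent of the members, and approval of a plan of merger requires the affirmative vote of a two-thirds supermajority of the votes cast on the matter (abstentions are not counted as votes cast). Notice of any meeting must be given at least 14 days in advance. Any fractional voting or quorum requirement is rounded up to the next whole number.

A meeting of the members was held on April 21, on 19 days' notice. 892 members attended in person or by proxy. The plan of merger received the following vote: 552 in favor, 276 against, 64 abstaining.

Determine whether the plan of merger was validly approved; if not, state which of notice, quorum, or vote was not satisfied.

Notice: 19 days given; 14 required. Satisfied.
Quorum: 30% of 2,972 = 891.60, rounded up to 892; 892 present. Satisfied.
Vote: requires two-thirds of the votes cast (892 − 64 abstaining = 828); 2/3 of 828 = 552, so 552 needed; 552 in favor. Satisfied.

Valid — all requirements satisfied.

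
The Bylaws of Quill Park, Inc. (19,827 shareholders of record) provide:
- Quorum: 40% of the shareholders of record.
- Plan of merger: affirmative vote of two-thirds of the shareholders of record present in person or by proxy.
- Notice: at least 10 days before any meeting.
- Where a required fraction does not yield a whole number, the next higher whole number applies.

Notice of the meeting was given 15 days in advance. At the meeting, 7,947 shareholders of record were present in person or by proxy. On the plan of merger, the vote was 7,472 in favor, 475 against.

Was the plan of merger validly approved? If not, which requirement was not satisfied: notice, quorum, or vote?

Valid — all requirements satisfied.

Notice: 15 days given; 10 required. Satisfied.
Quorum: 40% of 19,827 = 7,930.80, rounded up to 7,931; 7,947 present. Satisfied.
Vote: requires two-thirds of those present (7,947); 2/3 of 7947 = 5298, so 5,298 needed; 7,472 in favor. Satisfied.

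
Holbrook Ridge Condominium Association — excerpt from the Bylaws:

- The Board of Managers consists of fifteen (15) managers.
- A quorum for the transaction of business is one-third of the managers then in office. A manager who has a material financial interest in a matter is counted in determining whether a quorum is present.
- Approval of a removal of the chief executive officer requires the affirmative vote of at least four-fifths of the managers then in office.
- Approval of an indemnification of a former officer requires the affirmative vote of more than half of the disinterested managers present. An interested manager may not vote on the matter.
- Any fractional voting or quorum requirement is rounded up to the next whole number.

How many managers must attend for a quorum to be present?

1/3 of 15 = 5.

5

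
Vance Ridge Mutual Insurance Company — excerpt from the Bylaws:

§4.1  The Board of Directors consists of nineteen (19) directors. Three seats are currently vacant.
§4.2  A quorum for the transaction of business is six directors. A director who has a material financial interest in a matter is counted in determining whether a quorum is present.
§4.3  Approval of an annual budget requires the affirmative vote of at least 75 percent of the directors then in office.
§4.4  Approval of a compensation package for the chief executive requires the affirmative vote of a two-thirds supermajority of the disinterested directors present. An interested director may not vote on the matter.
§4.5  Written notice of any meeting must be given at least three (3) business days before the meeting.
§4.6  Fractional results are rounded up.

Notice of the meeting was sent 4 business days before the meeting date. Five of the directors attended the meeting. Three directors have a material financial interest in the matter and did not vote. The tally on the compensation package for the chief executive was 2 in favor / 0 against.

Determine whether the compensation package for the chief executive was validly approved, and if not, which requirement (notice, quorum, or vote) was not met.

Invalid — quorum requirement not satisfied.

Notice: 4 business days given; 3 required (4 ≥ 3). Satisfied.
Quorum: 5 present (interested directors count toward quorum); quorum is 6. Not satisfied.
Vote: the compensation package for the chief executive requires two-thirds of the disinterested directors present (5 − 3 = 2). 2/3 of 2 = 1.33, rounded up to 2, so 2 affirmative votes are needed; 2 voted in favor. Satisfied. (Moot — without a quorum no business can be validly transacted.)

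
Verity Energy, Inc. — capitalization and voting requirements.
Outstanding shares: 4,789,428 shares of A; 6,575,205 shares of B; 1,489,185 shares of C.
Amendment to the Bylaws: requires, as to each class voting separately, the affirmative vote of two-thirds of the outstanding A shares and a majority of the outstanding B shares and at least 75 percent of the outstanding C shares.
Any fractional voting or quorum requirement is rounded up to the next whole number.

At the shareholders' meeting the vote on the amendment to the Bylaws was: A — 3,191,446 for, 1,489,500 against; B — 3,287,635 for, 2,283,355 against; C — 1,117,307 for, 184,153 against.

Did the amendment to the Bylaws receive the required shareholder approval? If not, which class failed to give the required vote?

A: 2/3 of 4789428 = 3192952; 3,192,952 required, 3,191,446 in favor — not approved.
B: a majority of 6575205 is 3287603; 3,287,603 required, 3,287,635 in favor — approved.
C: 3/4 of 1489185 = 1116888.75, rounded up to 1116889; 1,116,889 required, 1,117,307 in favor — approved.

Not approved — the A shares did not give the required vote.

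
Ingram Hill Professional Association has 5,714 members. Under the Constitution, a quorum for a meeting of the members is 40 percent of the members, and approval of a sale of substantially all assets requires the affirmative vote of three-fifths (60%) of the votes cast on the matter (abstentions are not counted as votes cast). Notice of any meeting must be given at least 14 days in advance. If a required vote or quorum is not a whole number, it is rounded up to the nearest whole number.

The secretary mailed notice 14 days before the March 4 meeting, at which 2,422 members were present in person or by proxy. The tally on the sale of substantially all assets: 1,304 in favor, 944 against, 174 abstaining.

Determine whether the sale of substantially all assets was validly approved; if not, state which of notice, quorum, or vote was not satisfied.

Notice: 14 days given; 14 required. Satisfied.
Quorum: 40% of 5,714 = 2,285.60, rounded up to 2,286; 2,422 present. Satisfied.
Vote: requires three-fifths of the votes cast (2,422 − 174 abstaining = 2,248); 3/5 of 2248 = 1348.80, rounded up to 1349, so 1,349 needed; 1,304 in favor. Not satisfied.

Invalid — vote requirement not satisfied.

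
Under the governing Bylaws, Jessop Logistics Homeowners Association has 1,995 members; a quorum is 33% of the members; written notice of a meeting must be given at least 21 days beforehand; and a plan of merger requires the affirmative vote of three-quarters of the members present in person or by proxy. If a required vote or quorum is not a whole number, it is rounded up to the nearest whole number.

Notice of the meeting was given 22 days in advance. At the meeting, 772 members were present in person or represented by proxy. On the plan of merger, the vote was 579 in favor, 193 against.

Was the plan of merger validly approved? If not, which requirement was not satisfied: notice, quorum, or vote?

Valid — all requirements satisfied.

Notice: 22 days given; 21 required. Satisfied.
Quorum: 33% of 1,995 = 658.35, rounded up to 659; 772 present. Satisfied.
Vote: requires three-fourths of those present (772); 3/4 of 772 = 579, so 579 needed; 579 in favor. Satisfied.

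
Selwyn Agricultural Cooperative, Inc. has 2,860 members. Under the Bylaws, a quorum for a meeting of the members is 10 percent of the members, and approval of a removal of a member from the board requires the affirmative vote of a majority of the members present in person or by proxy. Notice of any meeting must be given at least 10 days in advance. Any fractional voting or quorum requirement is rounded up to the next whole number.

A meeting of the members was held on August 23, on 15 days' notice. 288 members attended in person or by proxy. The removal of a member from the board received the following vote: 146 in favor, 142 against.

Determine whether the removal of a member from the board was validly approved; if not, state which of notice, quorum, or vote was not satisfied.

Valid — all requirements satisfied.

Notice: 15 days given; 10 required. Satisfied.
Quorum: 10% of 2,860 = 286; 288 present. Satisfied.
Vote: requires a majority of those present (288); a majority of 288 is 145, so 145 needed; 146 in favor. Satisfied.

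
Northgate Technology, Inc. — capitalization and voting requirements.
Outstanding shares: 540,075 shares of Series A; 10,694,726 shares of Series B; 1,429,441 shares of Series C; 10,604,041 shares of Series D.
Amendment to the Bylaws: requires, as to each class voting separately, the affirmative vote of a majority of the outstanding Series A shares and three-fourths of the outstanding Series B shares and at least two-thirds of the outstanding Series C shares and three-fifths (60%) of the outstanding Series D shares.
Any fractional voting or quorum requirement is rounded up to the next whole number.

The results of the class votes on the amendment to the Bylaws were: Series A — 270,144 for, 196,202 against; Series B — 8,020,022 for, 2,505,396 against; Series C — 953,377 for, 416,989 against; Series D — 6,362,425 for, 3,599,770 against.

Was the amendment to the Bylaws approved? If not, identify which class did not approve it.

Not approved — the Series B shares did not give the required vote.

Series A: a majority of 540075 is 270038; 270,038 required, 270,144 in favor — approved.
Series B: 3/4 of 10694726 = 8021044.50, rounded up to 8021045; 8,021,045 required, 8,020,022 in favor — not approved.
Series C: 2/3 of 1429441 = 952960.67, rounded up to 952961; 952,961 required, 953,377 in favor — approved.
Series D: 3/5 of 10604041 = 6362424.60, rounded up to 6362425; 6,362,425 required, 6,362,425 in favor — approved.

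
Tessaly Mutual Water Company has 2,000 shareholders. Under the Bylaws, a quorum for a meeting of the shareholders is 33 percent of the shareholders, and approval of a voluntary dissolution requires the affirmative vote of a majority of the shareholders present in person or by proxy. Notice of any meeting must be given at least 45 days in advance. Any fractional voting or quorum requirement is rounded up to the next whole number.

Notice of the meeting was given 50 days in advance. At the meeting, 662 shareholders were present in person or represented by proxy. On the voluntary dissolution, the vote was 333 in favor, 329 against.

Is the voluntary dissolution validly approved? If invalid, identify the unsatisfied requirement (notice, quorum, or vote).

Notice: 50 days given; 45 required. Satisfied.
Quorum: 33% of 2,000 = 660; 662 present. Satisfied.
Vote: requires a majority of those present (662); a majority of 662 is 332, so 332 needed; 333 in favor. Satisfied.

Valid — all requirements satisfied.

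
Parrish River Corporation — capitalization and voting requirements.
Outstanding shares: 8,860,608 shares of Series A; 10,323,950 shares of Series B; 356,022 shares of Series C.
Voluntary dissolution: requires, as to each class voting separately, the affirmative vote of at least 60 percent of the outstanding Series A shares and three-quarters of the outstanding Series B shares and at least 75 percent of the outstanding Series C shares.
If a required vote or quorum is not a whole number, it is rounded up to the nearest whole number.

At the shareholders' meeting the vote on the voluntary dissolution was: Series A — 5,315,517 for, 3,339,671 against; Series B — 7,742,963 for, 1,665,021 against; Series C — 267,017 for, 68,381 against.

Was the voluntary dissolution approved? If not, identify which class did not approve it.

Series A: 3/5 of 8860608 = 5316364.80, rounded up to 5316365; 5,316,365 required, 5,315,517 in favor — not approved.
Series B: 3/4 of 10323950 = 7742962.50, rounded up to 7742963; 7,742,963 required, 7,742,963 in favor — approved.
Series C: 3/4 of 356022 = 267016.50, rounded up to 267017; 267,017 required, 267,017 in favor — approved.

Not approved — the Series A shares did not give the required vote.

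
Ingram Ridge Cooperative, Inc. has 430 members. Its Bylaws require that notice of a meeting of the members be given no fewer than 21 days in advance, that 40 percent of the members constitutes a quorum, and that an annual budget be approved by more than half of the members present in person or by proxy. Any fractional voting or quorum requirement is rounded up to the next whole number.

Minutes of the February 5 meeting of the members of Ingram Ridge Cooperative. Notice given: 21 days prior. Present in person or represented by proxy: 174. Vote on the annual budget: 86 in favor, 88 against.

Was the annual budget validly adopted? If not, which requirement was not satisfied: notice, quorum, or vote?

Invalid — vote requirement not satisfied.

Notice: 21 days given; 21 required. Satisfied.
Quorum: 40% of 430 = 172; 174 present. Satisfied.
Vote: requires a majority of those present (174); a majority of 174 is 88, so 88 needed; 86 in favor. Not satisfied.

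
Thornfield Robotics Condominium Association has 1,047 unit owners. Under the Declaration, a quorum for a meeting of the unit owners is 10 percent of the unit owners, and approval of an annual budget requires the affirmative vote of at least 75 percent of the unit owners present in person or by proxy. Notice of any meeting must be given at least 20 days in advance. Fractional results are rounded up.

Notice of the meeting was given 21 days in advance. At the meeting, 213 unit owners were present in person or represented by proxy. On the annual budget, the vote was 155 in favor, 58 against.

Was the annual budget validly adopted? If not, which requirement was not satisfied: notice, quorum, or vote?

Invalid — vote requirement not satisfied.

Notice: 21 days given; 20 required. Satisfied.
Quorum: 10% of 1,047 = 104.70, rounded up to 105; 213 present. Satisfied.
Vote: requires three-fourths of those present (213); 3/4 of 213 = 159.75, rounded up to 160, so 160 needed; 155 in favor. Not satisfied.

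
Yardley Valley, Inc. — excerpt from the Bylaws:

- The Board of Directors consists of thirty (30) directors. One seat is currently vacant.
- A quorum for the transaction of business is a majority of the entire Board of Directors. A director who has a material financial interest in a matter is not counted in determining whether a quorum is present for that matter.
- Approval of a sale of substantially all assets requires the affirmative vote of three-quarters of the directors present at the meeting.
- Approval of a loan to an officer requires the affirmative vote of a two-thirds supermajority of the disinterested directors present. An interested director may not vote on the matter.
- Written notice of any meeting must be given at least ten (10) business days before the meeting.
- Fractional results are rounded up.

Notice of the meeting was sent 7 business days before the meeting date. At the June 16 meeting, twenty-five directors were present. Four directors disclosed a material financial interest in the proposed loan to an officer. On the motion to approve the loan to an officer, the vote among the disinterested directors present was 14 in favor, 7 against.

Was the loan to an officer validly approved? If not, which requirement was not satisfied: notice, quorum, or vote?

Invalid — notice requirement not satisfied.

Notice: 7 business days given; 10 required (7 < 10). Not satisfied.
Quorum: 25 present, but the 4 interested directors do not count, leaving 21. Quorum is 16. Satisfied.
Vote: the loan to an officer requires two-thirds of the disinterested directors present (25 − 4 = 21). 2/3 of 21 = 14, so 14 affirmative votes are needed; 14 voted in favor. Satisfied.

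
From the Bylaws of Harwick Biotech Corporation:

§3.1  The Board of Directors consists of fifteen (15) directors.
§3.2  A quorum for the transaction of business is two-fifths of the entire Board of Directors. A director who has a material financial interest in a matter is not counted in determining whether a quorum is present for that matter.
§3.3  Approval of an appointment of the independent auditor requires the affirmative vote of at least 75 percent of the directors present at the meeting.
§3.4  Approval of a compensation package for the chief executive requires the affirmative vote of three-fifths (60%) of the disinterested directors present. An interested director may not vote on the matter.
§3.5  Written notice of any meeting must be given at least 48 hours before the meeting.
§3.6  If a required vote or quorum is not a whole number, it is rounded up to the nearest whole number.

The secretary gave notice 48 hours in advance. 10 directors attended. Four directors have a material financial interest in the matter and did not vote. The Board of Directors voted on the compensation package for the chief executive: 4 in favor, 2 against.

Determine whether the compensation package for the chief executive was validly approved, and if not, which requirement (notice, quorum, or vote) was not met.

Notice: 48 hours given; 48 required (48 ≥ 48). Satisfied.
Quorum: 10 present, but the 4 interested directors do not count, leaving 6. Quorum is 6. Satisfied.
Vote: the compensation package for the chief executive requires three-fifths of the disinterested directors present (10 − 4 = 6). 3/5 of 6 = 3.60, rounded up to 4, so 4 affirmative votes are needed; 4 voted in favor. Satisfied.

Valid — all requirements satisfied.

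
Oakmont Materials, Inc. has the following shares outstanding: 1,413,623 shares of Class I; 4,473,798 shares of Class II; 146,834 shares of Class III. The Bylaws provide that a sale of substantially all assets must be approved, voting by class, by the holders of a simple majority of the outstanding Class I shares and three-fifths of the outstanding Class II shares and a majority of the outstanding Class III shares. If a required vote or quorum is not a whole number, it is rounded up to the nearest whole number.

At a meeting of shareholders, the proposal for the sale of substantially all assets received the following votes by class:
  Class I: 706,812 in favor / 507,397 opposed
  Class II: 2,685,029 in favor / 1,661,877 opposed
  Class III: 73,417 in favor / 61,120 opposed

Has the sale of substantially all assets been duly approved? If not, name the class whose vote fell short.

Not approved — the Class III shares did not give the required vote.

Class I: a majority of 1413623 is 706812; 706,812 required, 706,812 in favor — approved.
Class II: 3/5 of 4473798 = 2684278.80, rounded up to 2684279; 2,684,279 required, 2,685,029 in favor — approved.
Class III: a majority of 146834 is 73418; 73,418 required, 73,417 in favor — not approved.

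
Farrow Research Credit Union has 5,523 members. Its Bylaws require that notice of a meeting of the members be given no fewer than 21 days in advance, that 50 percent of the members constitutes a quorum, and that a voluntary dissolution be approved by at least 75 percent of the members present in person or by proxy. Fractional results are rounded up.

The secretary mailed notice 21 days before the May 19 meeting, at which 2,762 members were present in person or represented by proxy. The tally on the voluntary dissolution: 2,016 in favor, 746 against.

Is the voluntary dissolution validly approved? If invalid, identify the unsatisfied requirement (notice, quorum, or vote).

Invalid — vote requirement not satisfied.

Notice: 21 days given; 21 required. Satisfied.
Quorum: 50% of 5,523 = 2,761.50, rounded up to 2,762; 2,762 present. Satisfied.
Vote: requires three-fourths of those present (2,762); 3/4 of 2762 = 2071.50, rounded up to 2072, so 2,072 needed; 2,016 in favor. Not satisfied.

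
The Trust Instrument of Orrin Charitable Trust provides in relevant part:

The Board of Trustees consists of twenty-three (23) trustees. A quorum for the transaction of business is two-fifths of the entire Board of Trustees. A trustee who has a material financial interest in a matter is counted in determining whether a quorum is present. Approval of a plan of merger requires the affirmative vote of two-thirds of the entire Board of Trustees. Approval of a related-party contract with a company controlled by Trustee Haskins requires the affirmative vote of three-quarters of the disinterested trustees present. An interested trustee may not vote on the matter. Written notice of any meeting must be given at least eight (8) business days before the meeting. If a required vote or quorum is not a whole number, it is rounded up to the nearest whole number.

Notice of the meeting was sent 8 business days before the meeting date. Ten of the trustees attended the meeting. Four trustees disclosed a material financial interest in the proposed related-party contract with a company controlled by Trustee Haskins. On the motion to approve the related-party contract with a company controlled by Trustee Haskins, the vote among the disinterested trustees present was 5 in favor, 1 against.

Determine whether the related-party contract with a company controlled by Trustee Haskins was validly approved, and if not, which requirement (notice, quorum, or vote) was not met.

Valid — all requirements satisfied.

Notice: 8 business days given; 8 required (8 ≥ 8). Satisfied.
Quorum: 10 present (interested trustees count toward quorum); quorum is 10. Satisfied.
Vote: the related-party contract with a company controlled by Trustee Haskins requires three-fourths of the disinterested trustees present (10 − 4 = 6). 3/4 of 6 = 4.50, rounded up to 5, so 5 affirmative votes are needed; 5 voted in favor. Satisfied.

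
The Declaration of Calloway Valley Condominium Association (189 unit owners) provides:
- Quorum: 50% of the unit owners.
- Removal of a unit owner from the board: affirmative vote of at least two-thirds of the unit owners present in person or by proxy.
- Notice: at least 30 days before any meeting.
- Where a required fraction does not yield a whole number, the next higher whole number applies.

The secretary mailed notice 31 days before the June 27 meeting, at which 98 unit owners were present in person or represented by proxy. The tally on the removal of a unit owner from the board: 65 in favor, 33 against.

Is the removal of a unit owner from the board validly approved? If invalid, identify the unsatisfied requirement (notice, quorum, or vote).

Notice: 31 days given; 30 required. Satisfied.
Quorum: 50% of 189 = 94.50, rounded up to 95; 98 present. Satisfied.
Vote: requires two-thirds of those present (98); 2/3 of 98 = 65.33, rounded up to 66, so 66 needed; 65 in favor. Not satisfied.

Invalid — vote requirement not satisfied.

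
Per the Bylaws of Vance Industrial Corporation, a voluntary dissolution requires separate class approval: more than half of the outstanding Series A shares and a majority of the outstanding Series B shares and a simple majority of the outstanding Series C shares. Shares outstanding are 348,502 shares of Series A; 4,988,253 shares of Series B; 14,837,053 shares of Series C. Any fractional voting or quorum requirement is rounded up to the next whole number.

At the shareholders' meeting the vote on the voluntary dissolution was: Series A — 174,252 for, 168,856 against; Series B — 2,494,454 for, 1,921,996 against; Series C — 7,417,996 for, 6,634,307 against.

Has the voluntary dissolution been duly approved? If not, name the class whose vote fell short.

Series A: a majority of 348502 is 174252; 174,252 required, 174,252 in favor — approved.
Series B: a majority of 4988253 is 2494127; 2,494,127 required, 2,494,454 in favor — approved.
Series C: a majority of 14837053 is 7418527; 7,418,527 required, 7,417,996 in favor — not approved.

Not approved — the Series C shares did not give the required vote.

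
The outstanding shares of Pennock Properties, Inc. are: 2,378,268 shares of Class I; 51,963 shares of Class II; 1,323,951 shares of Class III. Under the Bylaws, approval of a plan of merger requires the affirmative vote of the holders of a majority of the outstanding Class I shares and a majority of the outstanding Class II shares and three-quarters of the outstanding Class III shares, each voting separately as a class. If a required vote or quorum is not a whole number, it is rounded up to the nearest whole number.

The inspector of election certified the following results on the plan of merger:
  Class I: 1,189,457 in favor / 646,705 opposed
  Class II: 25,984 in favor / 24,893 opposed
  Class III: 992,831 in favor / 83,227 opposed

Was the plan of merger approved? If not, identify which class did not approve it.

Class I: a majority of 2378268 is 1189135; 1,189,135 required, 1,189,457 in favor — approved.
Class II: a majority of 51963 is 25982; 25,982 required, 25,984 in favor — approved.
Class III: 3/4 of 1323951 = 992963.25, rounded up to 992964; 992,964 required, 992,831 in favor — not approved.

Not approved — the Class III shares did not give the required vote.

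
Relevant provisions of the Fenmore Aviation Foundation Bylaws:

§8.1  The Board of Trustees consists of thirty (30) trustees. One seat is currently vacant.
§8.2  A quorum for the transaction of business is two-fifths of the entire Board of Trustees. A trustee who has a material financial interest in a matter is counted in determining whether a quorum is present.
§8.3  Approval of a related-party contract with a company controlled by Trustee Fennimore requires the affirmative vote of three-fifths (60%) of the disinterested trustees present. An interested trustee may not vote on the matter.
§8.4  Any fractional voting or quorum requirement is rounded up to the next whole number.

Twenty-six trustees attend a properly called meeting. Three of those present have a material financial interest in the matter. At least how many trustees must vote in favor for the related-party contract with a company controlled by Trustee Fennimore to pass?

14

The related-party contract with a company controlled by Trustee Fennimore requires three-fifths of the disinterested trustees present (26 − 3 = 23).
3/5 of 23 = 13.80, rounded up to 14.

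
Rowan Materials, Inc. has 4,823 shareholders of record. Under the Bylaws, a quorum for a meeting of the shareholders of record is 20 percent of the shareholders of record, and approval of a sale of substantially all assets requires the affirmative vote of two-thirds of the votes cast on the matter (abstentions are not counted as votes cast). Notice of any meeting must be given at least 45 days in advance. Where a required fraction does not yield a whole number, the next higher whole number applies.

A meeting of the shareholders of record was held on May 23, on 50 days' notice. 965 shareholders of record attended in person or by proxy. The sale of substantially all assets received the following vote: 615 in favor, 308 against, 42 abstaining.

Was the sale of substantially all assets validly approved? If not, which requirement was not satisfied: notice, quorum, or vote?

Invalid — vote requirement not satisfied.

Notice: 50 days given; 45 required. Satisfied.
Quorum: 20% of 4,823 = 964.60, rounded up to 965; 965 present. Satisfied.
Vote: requires two-thirds of the votes cast (965 − 42 abstaining = 923); 2/3 of 923 = 615.33, rounded up to 616, so 616 needed; 615 in favor. Not satisfied.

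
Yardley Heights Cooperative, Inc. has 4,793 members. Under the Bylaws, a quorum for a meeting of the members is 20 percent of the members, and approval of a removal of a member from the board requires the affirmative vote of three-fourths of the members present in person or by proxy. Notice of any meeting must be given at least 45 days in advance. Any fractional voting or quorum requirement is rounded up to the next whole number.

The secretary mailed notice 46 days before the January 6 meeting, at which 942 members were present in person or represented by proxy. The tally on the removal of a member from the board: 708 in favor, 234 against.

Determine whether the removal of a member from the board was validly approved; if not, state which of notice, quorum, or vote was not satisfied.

Invalid — quorum requirement not satisfied.

Notice: 46 days given; 45 required. Satisfied.
Quorum: 20% of 4,793 = 958.60, rounded up to 959; 942 present. Not satisfied.
Vote: requires three-fourths of those present (942); 3/4 of 942 = 706.50, rounded up to 707, so 707 needed; 708 in favor. Satisfied.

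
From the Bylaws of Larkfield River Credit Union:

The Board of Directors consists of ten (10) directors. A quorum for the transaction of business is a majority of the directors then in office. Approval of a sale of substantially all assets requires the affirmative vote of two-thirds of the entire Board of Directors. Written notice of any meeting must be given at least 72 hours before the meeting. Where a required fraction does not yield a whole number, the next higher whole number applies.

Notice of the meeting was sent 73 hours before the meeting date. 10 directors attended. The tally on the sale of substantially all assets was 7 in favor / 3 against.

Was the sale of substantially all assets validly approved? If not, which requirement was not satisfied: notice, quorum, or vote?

Valid — all requirements satisfied.

Notice: 73 hours given; 72 required (73 ≥ 72). Satisfied.
Quorum: 10 present; quorum is 6. Satisfied.
Vote: the sale of substantially all assets requires two-thirds of the entire Board of Directors (10). 2/3 of 10 = 6.67, rounded up to 7, so 7 affirmative votes are needed; 7 voted in favor. Satisfied.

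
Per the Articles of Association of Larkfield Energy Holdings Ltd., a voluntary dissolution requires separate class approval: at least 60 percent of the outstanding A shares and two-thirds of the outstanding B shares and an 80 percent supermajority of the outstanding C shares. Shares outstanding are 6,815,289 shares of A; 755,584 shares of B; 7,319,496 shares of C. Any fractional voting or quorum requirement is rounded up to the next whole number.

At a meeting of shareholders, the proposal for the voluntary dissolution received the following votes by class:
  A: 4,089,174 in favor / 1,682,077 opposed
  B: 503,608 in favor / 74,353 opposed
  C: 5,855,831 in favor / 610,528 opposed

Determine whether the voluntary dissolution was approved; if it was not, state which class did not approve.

A: 3/5 of 6815289 = 4089173.40, rounded up to 4089174; 4,089,174 required, 4,089,174 in favor — approved.
B: 2/3 of 755584 = 503722.67, rounded up to 503723; 503,723 required, 503,608 in favor — not approved.
C: 4/5 of 7319496 = 5855596.80, rounded up to 5855597; 5,855,597 required, 5,855,831 in favor — approved.

Not approved — the B shares did not give the required vote.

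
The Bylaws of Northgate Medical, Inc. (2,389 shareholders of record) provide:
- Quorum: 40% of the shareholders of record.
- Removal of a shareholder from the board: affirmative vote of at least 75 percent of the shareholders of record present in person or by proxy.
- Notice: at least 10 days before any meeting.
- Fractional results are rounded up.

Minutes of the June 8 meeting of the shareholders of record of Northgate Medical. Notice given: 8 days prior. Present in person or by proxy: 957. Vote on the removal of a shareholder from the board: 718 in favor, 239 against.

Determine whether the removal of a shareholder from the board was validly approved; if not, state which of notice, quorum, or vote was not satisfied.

Notice: 8 days given; 10 required. Not satisfied.
Quorum: 40% of 2,389 = 955.60, rounded up to 956; 957 present. Satisfied.
Vote: requires three-fourths of those present (957); 3/4 of 957 = 717.75, rounded up to 718, so 718 needed; 718 in favor. Satisfied.

Invalid — notice requirement not satisfied.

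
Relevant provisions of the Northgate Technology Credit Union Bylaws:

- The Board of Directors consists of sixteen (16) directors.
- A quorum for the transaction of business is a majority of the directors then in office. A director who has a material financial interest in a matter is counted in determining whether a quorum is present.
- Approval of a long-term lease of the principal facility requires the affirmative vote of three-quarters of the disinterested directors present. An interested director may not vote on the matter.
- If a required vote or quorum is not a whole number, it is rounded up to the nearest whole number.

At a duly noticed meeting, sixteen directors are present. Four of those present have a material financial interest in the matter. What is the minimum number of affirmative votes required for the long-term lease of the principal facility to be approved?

9

The long-term lease of the principal facility requires three-fourths of the disinterested directors present (16 − 4 = 12).
3/4 of 12 = 9.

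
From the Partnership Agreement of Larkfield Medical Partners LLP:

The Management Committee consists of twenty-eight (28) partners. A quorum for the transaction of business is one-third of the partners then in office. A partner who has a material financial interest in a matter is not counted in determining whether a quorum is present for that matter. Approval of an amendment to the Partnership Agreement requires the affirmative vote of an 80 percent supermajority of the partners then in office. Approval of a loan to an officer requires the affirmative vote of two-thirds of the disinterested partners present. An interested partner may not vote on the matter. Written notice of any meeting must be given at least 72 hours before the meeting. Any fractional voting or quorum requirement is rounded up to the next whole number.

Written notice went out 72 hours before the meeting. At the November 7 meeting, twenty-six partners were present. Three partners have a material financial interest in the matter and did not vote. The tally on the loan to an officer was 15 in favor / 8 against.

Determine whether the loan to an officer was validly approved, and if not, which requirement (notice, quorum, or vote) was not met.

Notice: 72 hours given; 72 required (72 ≥ 72). Satisfied.
Quorum: 26 present, but the 3 interested partners do not count, leaving 23. Quorum is 10. Satisfied.
Vote: the loan to an officer requires two-thirds of the disinterested partners present (26 − 3 = 23). 2/3 of 23 = 15.33, rounded up to 16, so 16 affirmative votes are needed; 15 voted in favor. Not satisfied.

Invalid — vote requirement not satisfied.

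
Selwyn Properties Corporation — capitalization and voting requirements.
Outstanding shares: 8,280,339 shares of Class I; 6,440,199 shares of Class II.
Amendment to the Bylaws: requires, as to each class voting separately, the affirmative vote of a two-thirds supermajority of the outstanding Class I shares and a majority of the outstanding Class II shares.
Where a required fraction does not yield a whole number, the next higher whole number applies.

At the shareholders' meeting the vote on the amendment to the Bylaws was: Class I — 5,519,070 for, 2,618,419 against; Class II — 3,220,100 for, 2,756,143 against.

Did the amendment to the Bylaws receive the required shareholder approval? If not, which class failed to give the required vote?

Class I: 2/3 of 8280339 = 5520226; 5,520,226 required, 5,519,070 in favor — not approved.
Class II: a majority of 6440199 is 3220100; 3,220,100 required, 3,220,100 in favor — approved.

Not approved — the Class I shares did not give the required vote.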